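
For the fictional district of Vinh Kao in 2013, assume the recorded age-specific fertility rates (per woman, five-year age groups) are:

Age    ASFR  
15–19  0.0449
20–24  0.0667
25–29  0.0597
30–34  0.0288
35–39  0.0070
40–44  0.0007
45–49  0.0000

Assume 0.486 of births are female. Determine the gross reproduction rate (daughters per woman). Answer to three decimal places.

Proportion female at birth = 0.486.
Sum of ASFRs = 0.0449 + 0.0667 + 0.0597 + 0.0288 + 0.0070 + 0.0007 + 0.0000 = 0.2078
TFR = 5 × 0.2078 = 1.039
GRR = 0.486 × 1.039 = 0.50495

0.505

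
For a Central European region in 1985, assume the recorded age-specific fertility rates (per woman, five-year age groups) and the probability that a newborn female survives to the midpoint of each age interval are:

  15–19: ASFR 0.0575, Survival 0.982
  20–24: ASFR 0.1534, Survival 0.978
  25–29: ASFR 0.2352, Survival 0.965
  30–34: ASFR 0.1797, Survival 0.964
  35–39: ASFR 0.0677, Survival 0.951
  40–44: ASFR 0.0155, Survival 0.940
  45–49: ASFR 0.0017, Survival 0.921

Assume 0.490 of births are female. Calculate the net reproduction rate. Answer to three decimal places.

Proportion female at birth = 0.490.
Each age group contributes 5 × ASFR × survival:
  15–19: 5 × 0.0575 × 0.982 = 0.28233
  20–24: 5 × 0.1534 × 0.978 = 0.75013
  25–29: 5 × 0.2352 × 0.965 = 1.13484
  30–34: 5 × 0.1797 × 0.964 = 0.86615
  35–39: 5 × 0.0677 × 0.951 = 0.32191
  40–44: 5 × 0.0155 × 0.940 = 0.07285
  45–49: 5 × 0.0017 × 0.921 = 0.00783
Sum = 3.43604
NRR = 0.490 × 3.43604 = 1.68366
NRR > 1, so each generation more than replaces itself.

1.684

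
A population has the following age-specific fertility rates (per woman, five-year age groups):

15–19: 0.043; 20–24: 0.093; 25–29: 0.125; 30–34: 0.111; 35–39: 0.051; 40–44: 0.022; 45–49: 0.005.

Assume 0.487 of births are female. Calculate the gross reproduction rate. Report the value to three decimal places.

1.096

Proportion female at birth = 0.487.
Sum of ASFRs = 0.043 + 0.093 + 0.125 + 0.111 + 0.051 + 0.022 + 0.005 = 0.450
TFR = 5 × 0.450 = 2.25
GRR = 0.487 × 2.25 = 1.09575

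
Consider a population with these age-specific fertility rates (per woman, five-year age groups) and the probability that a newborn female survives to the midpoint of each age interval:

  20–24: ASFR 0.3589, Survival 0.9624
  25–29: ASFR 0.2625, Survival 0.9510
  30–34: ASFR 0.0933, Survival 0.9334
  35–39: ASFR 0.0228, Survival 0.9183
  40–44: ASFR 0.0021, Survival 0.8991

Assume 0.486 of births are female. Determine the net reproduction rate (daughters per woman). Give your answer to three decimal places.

1.713

Proportion female at birth = 0.486.
Weighting each age-specific rate by interval width and survival:
  20–24: 5 × 0.3589 × 0.9624 = 1.72703
  25–29: 5 × 0.2625 × 0.9510 = 1.24819
  30–34: 5 × 0.0933 × 0.9334 = 0.43543
  35–39: 5 × 0.0228 × 0.9183 = 0.10469
  40–44: 5 × 0.0021 × 0.8991 = 0.00944
Sum = 3.52478
NRR = 0.486 × 3.52478 = 1.71304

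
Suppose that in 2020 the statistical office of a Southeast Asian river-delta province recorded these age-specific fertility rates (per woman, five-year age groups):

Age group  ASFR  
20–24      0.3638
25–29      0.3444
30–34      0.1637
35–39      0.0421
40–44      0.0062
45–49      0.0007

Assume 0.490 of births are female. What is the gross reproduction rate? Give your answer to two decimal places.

2.26

Proportion female at birth = 0.490.
Sum of ASFRs = 0.3638 + 0.3444 + 0.1637 + 0.0421 + 0.0062 + 0.0007 = 0.9209
TFR = 5 × 0.9209 = 4.6045
GRR = 0.490 × 4.6045 = 2.25621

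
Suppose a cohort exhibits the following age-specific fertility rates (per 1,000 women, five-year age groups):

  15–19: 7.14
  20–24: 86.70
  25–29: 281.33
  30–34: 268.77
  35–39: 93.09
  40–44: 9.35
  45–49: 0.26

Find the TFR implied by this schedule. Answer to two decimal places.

Sum of ASFRs = 7.14 + 86.70 + 281.33 + 268.77 + 93.09 + 9.35 + 0.26 = 746.64
TFR = 5 × 746.64 / 1000 = 3.7332

3.73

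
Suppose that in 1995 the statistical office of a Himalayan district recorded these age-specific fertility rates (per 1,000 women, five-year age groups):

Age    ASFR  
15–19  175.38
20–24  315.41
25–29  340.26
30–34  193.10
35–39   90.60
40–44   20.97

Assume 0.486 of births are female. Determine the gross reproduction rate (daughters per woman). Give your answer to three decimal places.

2.760

Proportion female at birth = 0.486.
Sum of ASFRs = 175.38 + 315.41 + 340.26 + 193.10 + 90.60 + 20.97 = 1135.72
TFR = 5 × 1135.72 / 1000 = 5.6786
GRR = 0.486 × 5.6786 = 2.75980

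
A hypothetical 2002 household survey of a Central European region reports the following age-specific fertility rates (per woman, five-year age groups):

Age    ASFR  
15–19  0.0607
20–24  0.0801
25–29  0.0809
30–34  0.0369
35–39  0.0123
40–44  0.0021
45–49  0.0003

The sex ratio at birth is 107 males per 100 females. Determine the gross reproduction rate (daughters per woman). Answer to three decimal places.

Proportion female at birth = 100 / (100 + 107) = 0.48309.
Sum of ASFRs = 0.0607 + 0.0801 + 0.0809 + 0.0369 + 0.0123 + 0.0021 + 0.0003 = 0.2733
TFR = 5 × 0.2733 = 1.3665
GRR = 0.48309 × 1.3665 = 0.66014

0.660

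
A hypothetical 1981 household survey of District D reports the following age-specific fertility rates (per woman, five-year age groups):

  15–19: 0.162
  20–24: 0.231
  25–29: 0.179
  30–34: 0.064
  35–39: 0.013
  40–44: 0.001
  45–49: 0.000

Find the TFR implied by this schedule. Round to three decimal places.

3.250

Sum of ASFRs = 0.162 + 0.231 + 0.179 + 0.064 + 0.013 + 0.001 + 0.000 = 0.650
TFR = 5 × 0.650 = 3.25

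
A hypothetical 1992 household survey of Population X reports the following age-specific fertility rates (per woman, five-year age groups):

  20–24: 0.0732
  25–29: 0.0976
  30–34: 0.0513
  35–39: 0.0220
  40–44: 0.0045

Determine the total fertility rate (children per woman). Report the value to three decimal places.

1.243

Sum of ASFRs = 0.0732 + 0.0976 + 0.0513 + 0.0220 + 0.0045 = 0.2486
TFR = 5 × 0.2486 = 1.243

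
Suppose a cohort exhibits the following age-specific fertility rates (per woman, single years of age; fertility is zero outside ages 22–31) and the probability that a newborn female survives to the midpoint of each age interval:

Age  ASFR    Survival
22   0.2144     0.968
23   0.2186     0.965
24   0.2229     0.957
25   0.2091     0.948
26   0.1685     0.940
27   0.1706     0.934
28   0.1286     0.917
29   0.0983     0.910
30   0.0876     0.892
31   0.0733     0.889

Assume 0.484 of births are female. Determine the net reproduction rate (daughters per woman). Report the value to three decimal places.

Proportion female at birth = 0.484.
Survival-weighted fertility by age (1·fₓ·Sₓ):
  22: 1 × 0.2144 × 0.968 = 0.20754
  23: 1 × 0.2186 × 0.965 = 0.21095
  24: 1 × 0.2229 × 0.957 = 0.21332
  25: 1 × 0.2091 × 0.948 = 0.19823
  26: 1 × 0.1685 × 0.940 = 0.15839
  27: 1 × 0.1706 × 0.934 = 0.15934
  28: 1 × 0.1286 × 0.917 = 0.11793
  29: 1 × 0.0983 × 0.910 = 0.08945
  30: 1 × 0.0876 × 0.892 = 0.07814
  31: 1 × 0.0733 × 0.889 = 0.06516
Sum = 1.49845
NRR = 0.484 × 1.49845 = 0.72525
NRR < 1, so the cohort does not fully replace itself.

0.725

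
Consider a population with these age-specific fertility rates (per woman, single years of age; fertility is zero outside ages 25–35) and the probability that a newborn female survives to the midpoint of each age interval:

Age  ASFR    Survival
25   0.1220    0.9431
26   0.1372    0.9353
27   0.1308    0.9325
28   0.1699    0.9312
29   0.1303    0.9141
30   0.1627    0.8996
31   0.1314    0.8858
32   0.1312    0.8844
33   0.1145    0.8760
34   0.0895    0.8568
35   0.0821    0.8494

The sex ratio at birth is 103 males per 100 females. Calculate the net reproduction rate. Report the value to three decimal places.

Proportion female at birth = 100 / (100 + 103) = 0.49261.
Each age group contributes 1 × ASFR × survival:
  25: 1 × 0.1220 × 0.9431 = 0.11506
  26: 1 × 0.1372 × 0.9353 = 0.12832
  27: 1 × 0.1308 × 0.9325 = 0.12197
  28: 1 × 0.1699 × 0.9312 = 0.15821
  29: 1 × 0.1303 × 0.9141 = 0.11911
  30: 1 × 0.1627 × 0.8996 = 0.14636
  31: 1 × 0.1314 × 0.8858 = 0.11639
  32: 1 × 0.1312 × 0.8844 = 0.11603
  33: 1 × 0.1145 × 0.8760 = 0.10030
  34: 1 × 0.0895 × 0.8568 = 0.07668
  35: 1 × 0.0821 × 0.8494 = 0.06974
Sum = 1.26817
NRR = 0.49261 × 1.26817 = 0.62471
NRR < 1, so the cohort does not fully replace itself.

0.625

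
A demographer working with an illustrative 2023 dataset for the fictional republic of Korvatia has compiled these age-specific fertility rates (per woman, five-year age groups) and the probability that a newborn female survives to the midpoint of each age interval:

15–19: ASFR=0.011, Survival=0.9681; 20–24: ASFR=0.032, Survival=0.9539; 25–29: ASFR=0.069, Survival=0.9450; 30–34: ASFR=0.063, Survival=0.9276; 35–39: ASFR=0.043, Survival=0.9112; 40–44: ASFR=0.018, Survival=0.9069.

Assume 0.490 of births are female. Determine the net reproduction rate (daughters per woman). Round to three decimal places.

Proportion female at birth = 0.490.
Per-age-group product (5 × ASFR × survival probability):
  15–19: 5 × 0.011 × 0.9681 = 0.05325
  20–24: 5 × 0.032 × 0.9539 = 0.15262
  25–29: 5 × 0.069 × 0.9450 = 0.32603
  30–34: 5 × 0.063 × 0.9276 = 0.29219
  35–39: 5 × 0.043 × 0.9112 = 0.19591
  40–44: 5 × 0.018 × 0.9069 = 0.08162
Sum = 1.10162
NRR = 0.490 × 1.10162 = 0.53979
An NRR under 1 implies long-run decline under these rates.

0.540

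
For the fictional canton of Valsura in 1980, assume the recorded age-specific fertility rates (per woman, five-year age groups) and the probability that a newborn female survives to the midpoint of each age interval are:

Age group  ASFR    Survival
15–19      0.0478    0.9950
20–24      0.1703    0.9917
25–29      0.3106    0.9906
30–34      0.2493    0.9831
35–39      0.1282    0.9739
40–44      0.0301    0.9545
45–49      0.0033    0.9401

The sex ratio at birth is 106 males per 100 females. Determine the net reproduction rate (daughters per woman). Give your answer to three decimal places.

2.247

Proportion female at birth = 100 / (100 + 106) = 0.48544.
Weighting each age-specific rate by interval width and survival:
  15–19: 5 × 0.0478 × 0.9950 = 0.23781
  20–24: 5 × 0.1703 × 0.9917 = 0.84443
  25–29: 5 × 0.3106 × 0.9906 = 1.53840
  30–34: 5 × 0.2493 × 0.9831 = 1.22543
  35–39: 5 × 0.1282 × 0.9739 = 0.62427
  40–44: 5 × 0.0301 × 0.9545 = 0.14365
  45–49: 5 × 0.0033 × 0.9401 = 0.01551
Sum = 4.62950
NRR = 0.48544 × 4.62950 = 2.24734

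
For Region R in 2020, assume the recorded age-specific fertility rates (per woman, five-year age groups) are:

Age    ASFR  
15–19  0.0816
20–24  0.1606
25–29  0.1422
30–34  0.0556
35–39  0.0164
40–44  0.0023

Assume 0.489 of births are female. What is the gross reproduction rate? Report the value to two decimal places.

1.12

Proportion female at birth = 0.489.
Sum of ASFRs = 0.0816 + 0.1606 + 0.1422 + 0.0556 + 0.0164 + 0.0023 = 0.4587
TFR = 5 × 0.4587 = 2.2935
GRR = 0.489 × 2.2935 = 1.12152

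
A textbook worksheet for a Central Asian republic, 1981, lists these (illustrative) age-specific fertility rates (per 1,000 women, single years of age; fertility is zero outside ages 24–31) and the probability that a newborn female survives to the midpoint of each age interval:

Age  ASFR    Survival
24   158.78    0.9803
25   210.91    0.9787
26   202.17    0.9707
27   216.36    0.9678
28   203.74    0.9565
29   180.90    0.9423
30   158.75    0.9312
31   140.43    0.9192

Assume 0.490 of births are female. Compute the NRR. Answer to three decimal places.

Proportion female at birth = 0.490.
Weighting each age-specific rate by interval width and survival:
  24: 1 × 158.78/1000 × 0.9803 = 0.15565
  25: 1 × 210.91/1000 × 0.9787 = 0.20642
  26: 1 × 202.17/1000 × 0.9707 = 0.19625
  27: 1 × 216.36/1000 × 0.9678 = 0.20939
  28: 1 × 203.74/1000 × 0.9565 = 0.19488
  29: 1 × 180.90/1000 × 0.9423 = 0.17046
  30: 1 × 158.75/1000 × 0.9312 = 0.14783
  31: 1 × 140.43/1000 × 0.9192 = 0.12908
Sum = 1.40996
NRR = 0.490 × 1.40996 = 0.69088

0.691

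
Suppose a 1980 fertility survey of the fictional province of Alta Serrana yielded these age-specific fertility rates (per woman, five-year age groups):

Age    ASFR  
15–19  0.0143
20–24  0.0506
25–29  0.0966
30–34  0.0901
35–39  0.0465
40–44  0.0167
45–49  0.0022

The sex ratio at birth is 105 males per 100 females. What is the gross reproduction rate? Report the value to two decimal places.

Proportion female at birth = 100 / (100 + 105) = 0.48780.
Sum of ASFRs = 0.0143 + 0.0506 + 0.0966 + 0.0901 + 0.0465 + 0.0167 + 0.0022 = 0.3170
TFR = 5 × 0.3170 = 1.585
GRR = 0.48780 × 1.585 = 0.77316

0.77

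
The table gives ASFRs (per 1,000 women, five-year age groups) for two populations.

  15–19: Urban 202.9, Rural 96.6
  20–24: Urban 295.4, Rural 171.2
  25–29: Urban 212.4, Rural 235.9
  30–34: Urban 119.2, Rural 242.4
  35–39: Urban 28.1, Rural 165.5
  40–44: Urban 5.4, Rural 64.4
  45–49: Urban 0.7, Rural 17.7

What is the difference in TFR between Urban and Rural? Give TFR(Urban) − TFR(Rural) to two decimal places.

Urban:
  Sum of ASFRs = 202.9 + 295.4 + 212.4 + 119.2 + 28.1 + 5.4 + 0.7 = 864.1
  TFR = 5 × 864.1 / 1000 = 4.3205
Rural:
  Sum of ASFRs = 96.6 + 171.2 + 235.9 + 242.4 + 165.5 + 64.4 + 17.7 = 993.7
  TFR = 5 × 993.7 / 1000 = 4.9685
Difference = 4.3205 − 4.9685 = -0.648

-0.65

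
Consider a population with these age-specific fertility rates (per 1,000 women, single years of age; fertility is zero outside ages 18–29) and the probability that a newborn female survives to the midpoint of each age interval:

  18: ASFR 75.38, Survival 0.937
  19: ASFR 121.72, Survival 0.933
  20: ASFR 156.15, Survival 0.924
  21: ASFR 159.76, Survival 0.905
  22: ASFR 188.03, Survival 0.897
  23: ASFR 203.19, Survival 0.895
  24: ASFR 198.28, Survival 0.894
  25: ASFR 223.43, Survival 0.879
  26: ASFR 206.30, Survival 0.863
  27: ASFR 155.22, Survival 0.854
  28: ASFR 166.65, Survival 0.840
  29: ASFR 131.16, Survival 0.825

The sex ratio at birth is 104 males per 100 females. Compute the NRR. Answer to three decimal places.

Proportion female at birth = 100 / (100 + 104) = 0.49020.
Each age group contributes 1 × ASFR × survival:
  18: 1 × 75.38/1000 × 0.937 = 0.07063
  19: 1 × 121.72/1000 × 0.933 = 0.11356
  20: 1 × 156.15/1000 × 0.924 = 0.14428
  21: 1 × 159.76/1000 × 0.905 = 0.14458
  22: 1 × 188.03/1000 × 0.897 = 0.16866
  23: 1 × 203.19/1000 × 0.895 = 0.18186
  24: 1 × 198.28/1000 × 0.894 = 0.17726
  25: 1 × 223.43/1000 × 0.879 = 0.19639
  26: 1 × 206.30/1000 × 0.863 = 0.17804
  27: 1 × 155.22/1000 × 0.854 = 0.13256
  28: 1 × 166.65/1000 × 0.840 = 0.13999
  29: 1 × 131.16/1000 × 0.825 = 0.10821
Sum = 1.75602
NRR = 0.49020 × 1.75602 = 0.86080
An NRR under 1 implies long-run decline under these rates.

0.861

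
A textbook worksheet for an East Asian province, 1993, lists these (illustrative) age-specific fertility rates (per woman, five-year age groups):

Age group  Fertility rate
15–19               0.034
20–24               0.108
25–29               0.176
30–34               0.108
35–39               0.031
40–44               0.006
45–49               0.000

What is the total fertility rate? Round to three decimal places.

2.315

Sum of ASFRs = 0.034 + 0.108 + 0.176 + 0.108 + 0.031 + 0.006 + 0.000 = 0.463
TFR = 5 × 0.463 = 2.315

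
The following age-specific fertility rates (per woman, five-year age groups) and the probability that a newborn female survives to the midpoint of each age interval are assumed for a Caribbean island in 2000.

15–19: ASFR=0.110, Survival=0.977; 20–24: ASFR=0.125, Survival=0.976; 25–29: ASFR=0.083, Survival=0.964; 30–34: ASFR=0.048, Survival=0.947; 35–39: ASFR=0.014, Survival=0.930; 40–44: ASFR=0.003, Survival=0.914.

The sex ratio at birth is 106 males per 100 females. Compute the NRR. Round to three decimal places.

0.900

Proportion female at birth = 100 / (100 + 106) = 0.48544.
Each age group contributes 5 × ASFR × survival:
  15–19: 5 × 0.110 × 0.977 = 0.53735
  20–24: 5 × 0.125 × 0.976 = 0.61000
  25–29: 5 × 0.083 × 0.964 = 0.40006
  30–34: 5 × 0.048 × 0.947 = 0.22728
  35–39: 5 × 0.014 × 0.930 = 0.06510
  40–44: 5 × 0.003 × 0.914 = 0.01371
Sum = 1.85350
NRR = 0.48544 × 1.85350 = 0.89976
With NRR below 1 the population is below replacement fertility.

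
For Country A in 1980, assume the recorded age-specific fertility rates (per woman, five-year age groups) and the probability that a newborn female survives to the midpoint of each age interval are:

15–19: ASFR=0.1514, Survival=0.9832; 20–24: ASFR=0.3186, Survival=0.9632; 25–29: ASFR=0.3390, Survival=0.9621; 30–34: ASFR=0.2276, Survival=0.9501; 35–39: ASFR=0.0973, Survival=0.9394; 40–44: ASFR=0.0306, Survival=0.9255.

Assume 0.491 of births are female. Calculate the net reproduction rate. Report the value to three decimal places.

Proportion female at birth = 0.491.
Per-age-group product (5 × ASFR × survival probability):
  15–19: 5 × 0.1514 × 0.9832 = 0.74428
  20–24: 5 × 0.3186 × 0.9632 = 1.53438
  25–29: 5 × 0.3390 × 0.9621 = 1.63076
  30–34: 5 × 0.2276 × 0.9501 = 1.08121
  35–39: 5 × 0.0973 × 0.9394 = 0.45702
  40–44: 5 × 0.0306 × 0.9255 = 0.14160
Sum = 5.58925
NRR = 0.491 × 5.58925 = 2.74432
An NRR exceeding 1 indicates intrinsic growth under these rates.

2.744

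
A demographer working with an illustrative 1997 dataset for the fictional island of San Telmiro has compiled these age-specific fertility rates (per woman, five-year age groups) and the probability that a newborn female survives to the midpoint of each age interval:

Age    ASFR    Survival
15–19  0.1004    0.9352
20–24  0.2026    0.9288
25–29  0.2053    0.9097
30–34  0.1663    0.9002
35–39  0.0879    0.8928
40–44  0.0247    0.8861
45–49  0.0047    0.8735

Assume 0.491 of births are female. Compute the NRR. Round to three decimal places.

Proportion female at birth = 0.491.
Survival-weighted fertility by age (5·fₓ·Sₓ):
  15–19: 5 × 0.1004 × 0.9352 = 0.46947
  20–24: 5 × 0.2026 × 0.9288 = 0.94087
  25–29: 5 × 0.2053 × 0.9097 = 0.93381
  30–34: 5 × 0.1663 × 0.9002 = 0.74852
  35–39: 5 × 0.0879 × 0.8928 = 0.39239
  40–44: 5 × 0.0247 × 0.8861 = 0.10943
  45–49: 5 × 0.0047 × 0.8735 = 0.02053
Sum = 3.61502
NRR = 0.491 × 3.61502 = 1.77497

1.775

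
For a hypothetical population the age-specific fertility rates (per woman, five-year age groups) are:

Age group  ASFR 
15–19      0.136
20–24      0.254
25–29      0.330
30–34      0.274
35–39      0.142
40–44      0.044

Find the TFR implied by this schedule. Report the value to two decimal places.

5.90

Sum of ASFRs = 0.136 + 0.254 + 0.330 + 0.274 + 0.142 + 0.044 = 1.180
TFR = 5 × 1.180 = 5.9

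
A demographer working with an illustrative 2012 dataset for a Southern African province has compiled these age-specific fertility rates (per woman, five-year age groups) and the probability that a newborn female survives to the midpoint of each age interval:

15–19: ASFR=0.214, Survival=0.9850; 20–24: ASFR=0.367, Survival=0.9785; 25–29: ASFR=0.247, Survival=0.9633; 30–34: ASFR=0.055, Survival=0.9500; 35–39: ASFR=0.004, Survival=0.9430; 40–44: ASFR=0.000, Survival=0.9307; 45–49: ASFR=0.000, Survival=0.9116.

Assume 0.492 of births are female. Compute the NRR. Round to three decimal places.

Proportion female at birth = 0.492.
Each age group contributes 5 × ASFR × survival:
  15–19: 5 × 0.214 × 0.9850 = 1.05395
  20–24: 5 × 0.367 × 0.9785 = 1.79555
  25–29: 5 × 0.247 × 0.9633 = 1.18968
  30–34: 5 × 0.055 × 0.9500 = 0.26125
  35–39: 5 × 0.004 × 0.9430 = 0.01886
  40–44: 5 × 0.000 × 0.9307 = 0.00000
  45–49: 5 × 0.000 × 0.9116 = 0.00000
Sum = 4.31929
NRR = 0.492 × 4.31929 = 2.12509

2.125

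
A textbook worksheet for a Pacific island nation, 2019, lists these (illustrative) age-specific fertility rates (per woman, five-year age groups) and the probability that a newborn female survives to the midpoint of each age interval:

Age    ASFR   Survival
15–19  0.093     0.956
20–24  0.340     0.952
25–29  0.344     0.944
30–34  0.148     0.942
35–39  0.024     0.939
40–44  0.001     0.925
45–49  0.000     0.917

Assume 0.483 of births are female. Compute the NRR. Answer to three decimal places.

2.174

Proportion female at birth = 0.483.
Weighting each age-specific rate by interval width and survival:
  15–19: 5 × 0.093 × 0.956 = 0.44454
  20–24: 5 × 0.340 × 0.952 = 1.61840
  25–29: 5 × 0.344 × 0.944 = 1.62368
  30–34: 5 × 0.148 × 0.942 = 0.69708
  35–39: 5 × 0.024 × 0.939 = 0.11268
  40–44: 5 × 0.001 × 0.925 = 0.00463
  45–49: 5 × 0.000 × 0.917 = 0.00000
Sum = 4.50101
NRR = 0.483 × 4.50101 = 2.17399
With NRR above 1 the population is above replacement fertility.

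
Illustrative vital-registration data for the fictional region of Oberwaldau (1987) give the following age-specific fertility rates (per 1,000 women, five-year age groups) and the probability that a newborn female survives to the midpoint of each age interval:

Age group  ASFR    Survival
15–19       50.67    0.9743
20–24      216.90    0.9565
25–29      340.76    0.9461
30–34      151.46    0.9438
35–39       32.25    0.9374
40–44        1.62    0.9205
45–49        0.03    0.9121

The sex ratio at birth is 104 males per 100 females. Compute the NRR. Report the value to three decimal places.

1.848

Proportion female at birth = 100 / (100 + 104) = 0.49020.
Survival-weighted fertility by age (5·fₓ·Sₓ):
  15–19: 5 × 50.67/1000 × 0.9743 = 0.24684
  20–24: 5 × 216.90/1000 × 0.9565 = 1.03732
  25–29: 5 × 340.76/1000 × 0.9461 = 1.61197
  30–34: 5 × 151.46/1000 × 0.9438 = 0.71474
  35–39: 5 × 32.25/1000 × 0.9374 = 0.15116
  40–44: 5 × 1.62/1000 × 0.9205 = 0.00746
  45–49: 5 × 0.03/1000 × 0.9121 = 0.00014
Sum = 3.76963
NRR = 0.49020 × 3.76963 = 1.84787
NRR > 1, so each generation more than replaces itself.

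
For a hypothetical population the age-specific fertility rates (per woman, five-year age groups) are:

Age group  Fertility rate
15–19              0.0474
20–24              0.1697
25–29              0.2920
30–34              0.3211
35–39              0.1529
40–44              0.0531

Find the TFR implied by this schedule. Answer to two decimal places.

Sum of ASFRs = 0.0474 + 0.1697 + 0.2920 + 0.3211 + 0.1529 + 0.0531 = 1.0362
TFR = 5 × 1.0362 = 5.181

5.18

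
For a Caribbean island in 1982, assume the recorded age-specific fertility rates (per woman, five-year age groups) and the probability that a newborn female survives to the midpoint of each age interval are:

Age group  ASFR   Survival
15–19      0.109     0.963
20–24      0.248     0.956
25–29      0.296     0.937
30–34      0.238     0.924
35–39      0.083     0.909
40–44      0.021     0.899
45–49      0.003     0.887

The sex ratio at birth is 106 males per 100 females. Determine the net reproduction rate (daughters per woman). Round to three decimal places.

Proportion female at birth = 100 / (100 + 106) = 0.48544.
Each age group contributes 5 × ASFR × survival:
  15–19: 5 × 0.109 × 0.963 = 0.52484
  20–24: 5 × 0.248 × 0.956 = 1.18544
  25–29: 5 × 0.296 × 0.937 = 1.38676
  30–34: 5 × 0.238 × 0.924 = 1.09956
  35–39: 5 × 0.083 × 0.909 = 0.37724
  40–44: 5 × 0.021 × 0.899 = 0.09440
  45–49: 5 × 0.003 × 0.887 = 0.01331
Sum = 4.68155
NRR = 0.48544 × 4.68155 = 2.27261

2.273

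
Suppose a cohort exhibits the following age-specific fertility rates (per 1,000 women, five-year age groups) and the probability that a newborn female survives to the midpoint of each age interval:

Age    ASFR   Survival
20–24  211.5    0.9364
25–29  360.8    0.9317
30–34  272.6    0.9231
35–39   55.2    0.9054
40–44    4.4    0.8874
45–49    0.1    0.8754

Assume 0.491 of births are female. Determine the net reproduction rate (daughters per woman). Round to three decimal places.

2.062

Proportion female at birth = 0.491.
Survival-weighted fertility by age (5·fₓ·Sₓ):
  20–24: 5 × 211.5/1000 × 0.9364 = 0.99024
  25–29: 5 × 360.8/1000 × 0.9317 = 1.68079
  30–34: 5 × 272.6/1000 × 0.9231 = 1.25819
  35–39: 5 × 55.2/1000 × 0.9054 = 0.24989
  40–44: 5 × 4.4/1000 × 0.8874 = 0.01952
  45–49: 5 × 0.1/1000 × 0.8754 = 0.00044
Sum = 4.19907
NRR = 0.491 × 4.19907 = 2.06174
NRR > 1, so each generation more than replaces itself.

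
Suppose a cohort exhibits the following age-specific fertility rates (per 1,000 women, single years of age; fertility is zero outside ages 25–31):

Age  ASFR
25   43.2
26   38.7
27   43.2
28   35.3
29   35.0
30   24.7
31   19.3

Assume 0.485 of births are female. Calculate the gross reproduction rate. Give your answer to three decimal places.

Proportion female at birth = 0.485.
Sum of ASFRs = 43.2 + 38.7 + 43.2 + 35.3 + 35.0 + 24.7 + 19.3 = 239.4
TFR = 239.4 / 1000 = 0.2394
GRR = 0.485 × 0.2394 = 0.11611

0.116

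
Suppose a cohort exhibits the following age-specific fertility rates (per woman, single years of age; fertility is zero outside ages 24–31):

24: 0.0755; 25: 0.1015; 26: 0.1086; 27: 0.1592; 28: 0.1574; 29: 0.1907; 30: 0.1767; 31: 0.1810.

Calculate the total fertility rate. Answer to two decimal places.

1.15

Sum of ASFRs = 0.0755 + 0.1015 + 0.1086 + 0.1592 + 0.1574 + 0.1907 + 0.1767 + 0.1810 = 1.1506
TFR = 1.1506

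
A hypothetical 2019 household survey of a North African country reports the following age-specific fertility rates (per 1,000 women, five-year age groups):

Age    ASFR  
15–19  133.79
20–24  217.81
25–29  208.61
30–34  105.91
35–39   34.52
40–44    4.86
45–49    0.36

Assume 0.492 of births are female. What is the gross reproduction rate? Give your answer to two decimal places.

1.74

Proportion female at birth = 0.492.
Sum of ASFRs = 133.79 + 217.81 + 208.61 + 105.91 + 34.52 + 4.86 + 0.36 = 705.86
TFR = 5 × 705.86 / 1000 = 3.5293
GRR = 0.492 × 3.5293 = 1.73642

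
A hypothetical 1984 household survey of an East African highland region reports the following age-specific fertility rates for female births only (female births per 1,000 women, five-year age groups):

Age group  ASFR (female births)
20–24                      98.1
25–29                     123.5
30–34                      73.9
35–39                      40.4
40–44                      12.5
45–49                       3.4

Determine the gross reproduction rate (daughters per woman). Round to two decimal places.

1.76

Sum of female ASFRs = 98.1 + 123.5 + 73.9 + 40.4 + 12.5 + 3.4 = 351.8
GRR = 5 × 351.8 / 1000 = 1.759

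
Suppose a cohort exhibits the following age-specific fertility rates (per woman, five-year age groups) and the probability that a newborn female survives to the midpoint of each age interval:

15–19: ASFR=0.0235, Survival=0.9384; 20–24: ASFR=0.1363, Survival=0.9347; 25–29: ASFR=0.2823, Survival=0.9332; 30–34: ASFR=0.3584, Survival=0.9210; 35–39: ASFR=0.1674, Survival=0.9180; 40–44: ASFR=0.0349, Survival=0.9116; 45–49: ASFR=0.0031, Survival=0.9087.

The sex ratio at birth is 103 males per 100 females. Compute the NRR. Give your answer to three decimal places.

Proportion female at birth = 100 / (100 + 103) = 0.49261.
Each age group contributes 5 × ASFR × survival:
  15–19: 5 × 0.0235 × 0.9384 = 0.11026
  20–24: 5 × 0.1363 × 0.9347 = 0.63700
  25–29: 5 × 0.2823 × 0.9332 = 1.31721
  30–34: 5 × 0.3584 × 0.9210 = 1.65043
  35–39: 5 × 0.1674 × 0.9180 = 0.76837
  40–44: 5 × 0.0349 × 0.9116 = 0.15907
  45–49: 5 × 0.0031 × 0.9087 = 0.01408
Sum = 4.65642
NRR = 0.49261 × 4.65642 = 2.29380
An NRR exceeding 1 indicates intrinsic growth under these rates.

2.294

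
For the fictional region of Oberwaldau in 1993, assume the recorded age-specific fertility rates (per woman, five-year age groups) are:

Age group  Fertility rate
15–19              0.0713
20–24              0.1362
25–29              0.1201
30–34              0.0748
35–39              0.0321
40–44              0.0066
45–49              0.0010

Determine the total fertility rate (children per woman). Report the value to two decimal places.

Sum of ASFRs = 0.0713 + 0.1362 + 0.1201 + 0.0748 + 0.0321 + 0.0066 + 0.0010 = 0.4421
TFR = 5 × 0.4421 = 2.2105

2.21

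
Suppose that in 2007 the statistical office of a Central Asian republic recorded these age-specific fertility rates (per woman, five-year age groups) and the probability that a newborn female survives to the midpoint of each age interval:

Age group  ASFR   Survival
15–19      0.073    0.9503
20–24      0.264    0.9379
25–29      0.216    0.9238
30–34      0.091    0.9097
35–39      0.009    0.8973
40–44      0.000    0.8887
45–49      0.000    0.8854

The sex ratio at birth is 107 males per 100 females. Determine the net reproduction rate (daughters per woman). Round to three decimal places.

1.467

Proportion female at birth = 100 / (100 + 107) = 0.48309.
Survival-weighted fertility by age (5·fₓ·Sₓ):
  15–19: 5 × 0.073 × 0.9503 = 0.34686
  20–24: 5 × 0.264 × 0.9379 = 1.23803
  25–29: 5 × 0.216 × 0.9238 = 0.99770
  30–34: 5 × 0.091 × 0.9097 = 0.41391
  35–39: 5 × 0.009 × 0.8973 = 0.04038
  40–44: 5 × 0.000 × 0.8887 = 0.00000
  45–49: 5 × 0.000 × 0.8854 = 0.00000
Sum = 3.03688
NRR = 0.48309 × 3.03688 = 1.46709
An NRR exceeding 1 indicates intrinsic growth under these rates.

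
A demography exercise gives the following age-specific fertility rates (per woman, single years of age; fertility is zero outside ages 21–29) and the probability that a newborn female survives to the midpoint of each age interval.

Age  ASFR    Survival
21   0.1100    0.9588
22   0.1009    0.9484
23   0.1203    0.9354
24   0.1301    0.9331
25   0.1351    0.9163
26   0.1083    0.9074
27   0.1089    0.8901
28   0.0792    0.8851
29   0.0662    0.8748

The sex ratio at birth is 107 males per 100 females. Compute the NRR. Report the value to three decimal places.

Proportion female at birth = 100 / (100 + 107) = 0.48309.
Survival-weighted fertility by age (1·fₓ·Sₓ):
  21: 1 × 0.1100 × 0.9588 = 0.10547
  22: 1 × 0.1009 × 0.9484 = 0.09569
  23: 1 × 0.1203 × 0.9354 = 0.11253
  24: 1 × 0.1301 × 0.9331 = 0.12140
  25: 1 × 0.1351 × 0.9163 = 0.12379
  26: 1 × 0.1083 × 0.9074 = 0.09827
  27: 1 × 0.1089 × 0.8901 = 0.09693
  28: 1 × 0.0792 × 0.8851 = 0.07010
  29: 1 × 0.0662 × 0.8748 = 0.05791
Sum = 0.88209
NRR = 0.48309 × 0.88209 = 0.42613
NRR < 1, so the cohort does not fully replace itself.

0.426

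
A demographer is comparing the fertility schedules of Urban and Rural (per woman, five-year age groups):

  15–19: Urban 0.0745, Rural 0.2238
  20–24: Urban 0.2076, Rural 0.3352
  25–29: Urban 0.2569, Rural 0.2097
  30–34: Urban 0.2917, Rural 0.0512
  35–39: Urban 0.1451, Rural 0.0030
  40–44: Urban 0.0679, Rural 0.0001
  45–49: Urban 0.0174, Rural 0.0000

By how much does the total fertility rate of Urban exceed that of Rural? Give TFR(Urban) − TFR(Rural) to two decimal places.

Urban:
  Sum of ASFRs = 0.0745 + 0.2076 + 0.2569 + 0.2917 + 0.1451 + 0.0679 + 0.0174 = 1.0611
  TFR = 5 × 1.0611 = 5.3055
Rural:
  Sum of ASFRs = 0.2238 + 0.3352 + 0.2097 + 0.0512 + 0.0030 + 0.0001 + 0.0000 = 0.8230
  TFR = 5 × 0.8230 = 4.115
Difference = 5.3055 − 4.115 = 1.1905

1.19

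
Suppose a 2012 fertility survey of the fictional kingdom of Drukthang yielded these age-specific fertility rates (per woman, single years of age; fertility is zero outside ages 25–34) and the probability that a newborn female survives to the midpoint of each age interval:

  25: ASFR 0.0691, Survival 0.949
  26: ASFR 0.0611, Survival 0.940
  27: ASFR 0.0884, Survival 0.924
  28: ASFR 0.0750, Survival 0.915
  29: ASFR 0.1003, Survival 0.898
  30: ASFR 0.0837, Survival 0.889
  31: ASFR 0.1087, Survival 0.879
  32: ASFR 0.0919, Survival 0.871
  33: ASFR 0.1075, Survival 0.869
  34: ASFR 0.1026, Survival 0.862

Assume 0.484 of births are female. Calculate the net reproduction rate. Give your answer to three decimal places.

0.385

Proportion female at birth = 0.484.
Weighting each age-specific rate by interval width and survival:
  25: 1 × 0.0691 × 0.949 = 0.06558
  26: 1 × 0.0611 × 0.940 = 0.05743
  27: 1 × 0.0884 × 0.924 = 0.08168
  28: 1 × 0.0750 × 0.915 = 0.06863
  29: 1 × 0.1003 × 0.898 = 0.09007
  30: 1 × 0.0837 × 0.889 = 0.07441
  31: 1 × 0.1087 × 0.879 = 0.09555
  32: 1 × 0.0919 × 0.871 = 0.08004
  33: 1 × 0.1075 × 0.869 = 0.09342
  34: 1 × 0.1026 × 0.862 = 0.08844
Sum = 0.79525
NRR = 0.484 × 0.79525 = 0.38490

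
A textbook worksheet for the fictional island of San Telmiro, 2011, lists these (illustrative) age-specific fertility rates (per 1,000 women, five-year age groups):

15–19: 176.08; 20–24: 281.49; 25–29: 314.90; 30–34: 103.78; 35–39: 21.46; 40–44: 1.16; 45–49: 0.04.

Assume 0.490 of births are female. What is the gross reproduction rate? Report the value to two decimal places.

Proportion female at birth = 0.490.
Sum of ASFRs = 176.08 + 281.49 + 314.90 + 103.78 + 21.46 + 1.16 + 0.04 = 898.91
TFR = 5 × 898.91 / 1000 = 4.49455
GRR = 0.490 × 4.49455 = 2.20233

2.20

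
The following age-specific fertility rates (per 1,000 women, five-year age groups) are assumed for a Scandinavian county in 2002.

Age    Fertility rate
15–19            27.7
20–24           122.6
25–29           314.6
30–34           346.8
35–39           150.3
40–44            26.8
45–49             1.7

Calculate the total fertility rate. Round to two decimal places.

4.95

Sum of ASFRs = 27.7 + 122.6 + 314.6 + 346.8 + 150.3 + 26.8 + 1.7 = 990.5
TFR = 5 × 990.5 / 1000 = 4.9525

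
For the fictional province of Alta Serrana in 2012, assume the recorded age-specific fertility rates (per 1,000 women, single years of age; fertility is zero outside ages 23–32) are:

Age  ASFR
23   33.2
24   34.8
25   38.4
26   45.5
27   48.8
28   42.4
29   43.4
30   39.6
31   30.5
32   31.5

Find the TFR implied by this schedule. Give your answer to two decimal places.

Sum of ASFRs = 33.2 + 34.8 + 38.4 + 45.5 + 48.8 + 42.4 + 43.4 + 39.6 + 30.5 + 31.5 = 388.1
TFR = 388.1 / 1000 = 0.3881

0.39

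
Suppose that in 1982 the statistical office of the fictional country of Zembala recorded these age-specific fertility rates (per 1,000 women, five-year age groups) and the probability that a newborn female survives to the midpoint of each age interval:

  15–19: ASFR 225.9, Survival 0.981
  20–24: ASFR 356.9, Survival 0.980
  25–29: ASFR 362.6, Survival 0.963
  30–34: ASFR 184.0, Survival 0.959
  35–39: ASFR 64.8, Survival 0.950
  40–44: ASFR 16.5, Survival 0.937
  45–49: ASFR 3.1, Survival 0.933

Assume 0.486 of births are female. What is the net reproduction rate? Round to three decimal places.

2.860

Proportion female at birth = 0.486.
Survival-weighted fertility by age (5·fₓ·Sₓ):
  15–19: 5 × 225.9/1000 × 0.981 = 1.10804
  20–24: 5 × 356.9/1000 × 0.980 = 1.74881
  25–29: 5 × 362.6/1000 × 0.963 = 1.74592
  30–34: 5 × 184.0/1000 × 0.959 = 0.88228
  35–39: 5 × 64.8/1000 × 0.950 = 0.30780
  40–44: 5 × 16.5/1000 × 0.937 = 0.07730
  45–49: 5 × 3.1/1000 × 0.933 = 0.01446
Sum = 5.88461
NRR = 0.486 × 5.88461 = 2.85992
NRR > 1, so each generation more than replaces itself.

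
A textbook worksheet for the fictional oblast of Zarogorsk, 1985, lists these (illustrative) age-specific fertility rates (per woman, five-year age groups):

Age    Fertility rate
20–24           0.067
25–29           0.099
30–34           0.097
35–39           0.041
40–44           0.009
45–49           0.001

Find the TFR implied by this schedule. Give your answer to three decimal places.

1.570

Sum of ASFRs = 0.067 + 0.099 + 0.097 + 0.041 + 0.009 + 0.001 = 0.314
TFR = 5 × 0.314 = 1.57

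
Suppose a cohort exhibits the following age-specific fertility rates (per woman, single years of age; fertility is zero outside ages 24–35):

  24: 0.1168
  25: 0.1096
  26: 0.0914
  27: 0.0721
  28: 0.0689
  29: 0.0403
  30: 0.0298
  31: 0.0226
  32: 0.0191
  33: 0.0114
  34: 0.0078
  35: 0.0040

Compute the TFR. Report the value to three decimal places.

0.594

Sum of ASFRs = 0.1168 + 0.1096 + 0.0914 + 0.0721 + 0.0689 + 0.0403 + 0.0298 + 0.0226 + 0.0191 + 0.0114 + 0.0078 + 0.0040 = 0.5938
TFR = 0.5938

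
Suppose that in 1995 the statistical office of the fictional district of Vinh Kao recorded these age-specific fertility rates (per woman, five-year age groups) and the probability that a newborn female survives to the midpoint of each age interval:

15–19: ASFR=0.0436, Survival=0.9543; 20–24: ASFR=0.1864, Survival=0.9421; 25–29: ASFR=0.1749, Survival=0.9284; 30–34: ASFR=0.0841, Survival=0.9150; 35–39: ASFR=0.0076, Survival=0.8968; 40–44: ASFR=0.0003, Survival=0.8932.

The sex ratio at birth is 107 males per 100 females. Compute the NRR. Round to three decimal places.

Proportion female at birth = 100 / (100 + 107) = 0.48309.
Survival-weighted fertility by age (5·fₓ·Sₓ):
  15–19: 5 × 0.0436 × 0.9543 = 0.20804
  20–24: 5 × 0.1864 × 0.9421 = 0.87804
  25–29: 5 × 0.1749 × 0.9284 = 0.81189
  30–34: 5 × 0.0841 × 0.9150 = 0.38476
  35–39: 5 × 0.0076 × 0.8968 = 0.03408
  40–44: 5 × 0.0003 × 0.8932 = 0.00134
Sum = 2.31815
NRR = 0.48309 × 2.31815 = 1.11988
An NRR exceeding 1 indicates intrinsic growth under these rates.

1.120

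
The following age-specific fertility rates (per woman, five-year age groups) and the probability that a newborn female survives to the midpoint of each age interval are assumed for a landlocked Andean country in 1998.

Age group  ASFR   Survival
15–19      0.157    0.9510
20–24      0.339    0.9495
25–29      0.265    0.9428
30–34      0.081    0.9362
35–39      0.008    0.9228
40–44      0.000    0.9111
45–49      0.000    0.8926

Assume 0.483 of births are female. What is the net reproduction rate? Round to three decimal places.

1.942

Proportion female at birth = 0.483.
Each age group contributes 5 × ASFR × survival:
  15–19: 5 × 0.157 × 0.9510 = 0.74654
  20–24: 5 × 0.339 × 0.9495 = 1.60940
  25–29: 5 × 0.265 × 0.9428 = 1.24921
  30–34: 5 × 0.081 × 0.9362 = 0.37916
  35–39: 5 × 0.008 × 0.9228 = 0.03691
  40–44: 5 × 0.000 × 0.9111 = 0.00000
  45–49: 5 × 0.000 × 0.8926 = 0.00000
Sum = 4.02122
NRR = 0.483 × 4.02122 = 1.94225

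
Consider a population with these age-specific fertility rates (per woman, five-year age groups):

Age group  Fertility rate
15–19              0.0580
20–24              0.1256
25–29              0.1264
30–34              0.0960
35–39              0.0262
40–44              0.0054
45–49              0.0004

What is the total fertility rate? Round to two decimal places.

Sum of ASFRs = 0.0580 + 0.1256 + 0.1264 + 0.0960 + 0.0262 + 0.0054 + 0.0004 = 0.4380
TFR = 5 × 0.4380 = 2.19

2.19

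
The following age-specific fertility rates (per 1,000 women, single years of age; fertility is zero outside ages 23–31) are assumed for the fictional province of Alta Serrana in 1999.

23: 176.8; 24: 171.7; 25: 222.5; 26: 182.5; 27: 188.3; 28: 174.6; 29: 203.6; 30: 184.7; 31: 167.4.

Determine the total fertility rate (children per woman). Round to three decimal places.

1.672

Sum of ASFRs = 176.8 + 171.7 + 222.5 + 182.5 + 188.3 + 174.6 + 203.6 + 184.7 + 167.4 = 1672.1
TFR = 1672.1 / 1000 = 1.6721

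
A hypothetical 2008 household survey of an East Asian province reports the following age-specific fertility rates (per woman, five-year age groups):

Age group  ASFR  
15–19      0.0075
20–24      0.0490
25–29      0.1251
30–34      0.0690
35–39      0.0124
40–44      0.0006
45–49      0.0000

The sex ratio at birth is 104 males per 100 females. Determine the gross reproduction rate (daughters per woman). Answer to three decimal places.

Proportion female at birth = 100 / (100 + 104) = 0.49020.
Sum of ASFRs = 0.0075 + 0.0490 + 0.1251 + 0.0690 + 0.0124 + 0.0006 + 0.0000 = 0.2636
TFR = 5 × 0.2636 = 1.318
GRR = 0.49020 × 1.318 = 0.64608

0.646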